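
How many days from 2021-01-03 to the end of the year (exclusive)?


Day of year: 3 of 365
Remaining = 365 - 3

362 days


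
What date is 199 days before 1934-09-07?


Start: 1934-09-07, subtract 199 days
Back 7 days from September 7 reaches August 31, 1934 -> 192 left
August 1934 has 31 days -> back to July 31, 1934 -> 161 left
July 1934 has 31 days -> back to June 30, 1934 -> 130 left
June 1934 has 30 days -> back to May 31, 1934 -> 100 left
May 1934 has 31 days -> back to April 30, 1934 -> 69 left
April 1934 has 30 days -> back to March 31, 1934 -> 39 left
March 1934 has 31 days -> back to February 28, 1934 -> 8 left
February 1934: 28 - 8 = 20 -> lands on February 20

Result: 1934-02-20


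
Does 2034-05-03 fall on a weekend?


Anchor: Jan 1, 2034. With p = 2034 - 1 = 2033: (p + p//4 - p//100 + p//400) mod 7 = (2033 + 508 - 20 + 5) mod 7 = 2526 mod 7 = 6 -> Sunday (Mon=0 ... Sun=6)
Day of year: 123; offset = 122
Weekday index = (6 + 122) mod 7 = 2 -> Wednesday
Weekend days: Saturday, Sunday

No


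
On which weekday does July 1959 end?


July 1959 has 31 days
Anchor: Jan 1, 1959. With p = 1959 - 1 = 1958: (p + p//4 - p//100 + p//400) mod 7 = (1958 + 489 - 19 + 4) mod 7 = 2432 mod 7 = 3 -> Thursday (Mon=0 ... Sun=6)
Days before July (Jan-Jun): 181; July 1 index = (3 + 181) mod 7 = 2 -> Wednesday
Last day offset: 31 - 1 = 30 days
Weekday index = (2 + 30) mod 7 = 4

Friday, July 31


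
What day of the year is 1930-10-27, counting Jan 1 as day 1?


Date: October 27, 1930
Days in months 1 through 9: 273
Plus 27 days in October

Day of year: 300


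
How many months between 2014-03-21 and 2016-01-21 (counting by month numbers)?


From March 2014 to January 2016
2 years * 12 = 24 months, minus 2 months = 22

22 months


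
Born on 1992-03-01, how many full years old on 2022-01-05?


Birth: 1992-03-01
Reference: 2022-01-05
Year difference: 2022 - 1992 = 30
Birthday not yet reached in 2022, subtract 1

29 years old


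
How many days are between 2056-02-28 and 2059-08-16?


From 2056-02-28 to 2059-08-16
2056-02-28: days before February = 31; day of year = 31 + 28 = 59
2059-08-16: days before August = 31 + 28 + 31 + 30 + 31 + 30 + 31 = 212 (2059 is not a leap year); day of year = 212 + 16 = 228
Rest of 2056: 366 - 59 = 307
Full years 2057 (365), 2058 (365): 730
Total = 307 + 730 + 228 = 1265

1265 days


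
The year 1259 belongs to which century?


Century = (year - 1) // 100 + 1
= (1259 - 1) // 100 + 1
= 1258 // 100 + 1
= 12 + 1

13th century


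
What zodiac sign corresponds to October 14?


Date: October 14
Conventional tropical zodiac dates: Libra from September 23 onward; Scorpio starts October 23
October 14 falls within the Libra range

Libra


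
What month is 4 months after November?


November is month 11
11 + 4 = 15; wrap: 15 - 12 = 3

March


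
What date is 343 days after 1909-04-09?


Start: 1909-04-09, add 343 days
April 1909 has 30 days: 30 - 9 = 21 days to April 30 -> 322 left
May 1909 has 31 days -> 291 left
June 1909 has 30 days -> 261 left
July 1909 has 31 days -> 230 left
August 1909 has 31 days -> 199 left
September 1909 has 30 days -> 169 left
October 1909 has 31 days -> 138 left
November 1909 has 30 days -> 108 left
December 1909 has 31 days -> 77 left
January 1910 has 31 days -> 46 left
February 1910 has 28 days -> 18 left
March 1910: 18 <= 31 -> lands on March 18

Result: 1910-03-18


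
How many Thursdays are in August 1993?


August 1993 has 31 days
Anchor: Jan 1, 1993. With p = 1993 - 1 = 1992: (p + p//4 - p//100 + p//400) mod 7 = (1992 + 498 - 19 + 4) mod 7 = 2475 mod 7 = 4 -> Friday (Mon=0 ... Sun=6)
Days before August (Jan-Jul): 212; August 1 index = (4 + 212) mod 7 = 6 -> Sunday
First Thursday is August 5
Thursdays: 5, 12, 19, 26

4 Thursdays


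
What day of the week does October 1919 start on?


Target: October 1, 1919
Anchor: Jan 1, 1919. With p = 1919 - 1 = 1918: (p + p//4 - p//100 + p//400) mod 7 = (1918 + 479 - 19 + 4) mod 7 = 2382 mod 7 = 2 -> Wednesday (Mon=0 ... Sun=6)
Days before October (Jan-Sep): 273 days
Weekday index = (2 + 273) mod 7 = 2

Wednesday


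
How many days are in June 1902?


June 1902

30 days


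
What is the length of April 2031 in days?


April 2031

30 days


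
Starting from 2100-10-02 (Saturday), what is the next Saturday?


Current: Saturday
Target: Saturday
Days ahead: 7

Next Saturday: 2100-10-09


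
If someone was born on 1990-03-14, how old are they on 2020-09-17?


Birth: 1990-03-14
Reference: 2020-09-17
Year difference: 2020 - 1990 = 30

30 years old


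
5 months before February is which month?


February is month 2
2 - 5 = -3; wrap: -3 + 12 = 9

September


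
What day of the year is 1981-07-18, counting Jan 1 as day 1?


Date: July 18, 1981
Days in months 1 through 6: 181
Plus 18 days in July

Day of year: 199


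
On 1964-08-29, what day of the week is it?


Date: August 29, 1964
Anchor: Jan 1, 1964. With p = 1964 - 1 = 1963: (p + p//4 - p//100 + p//400) mod 7 = (1963 + 490 - 19 + 4) mod 7 = 2438 mod 7 = 2 -> Wednesday (Mon=0 ... Sun=6)
Days before August (Jan-Jul): 213; offset = 213 + 29 - 1 = 241
Weekday index = (2 + 241) mod 7 = 5

Day of the week: Saturday


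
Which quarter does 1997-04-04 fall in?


Month: April (month 4)
Q1: Jan-Mar, Q2: Apr-Jun, Q3: Jul-Sep, Q4: Oct-Dec

Q2


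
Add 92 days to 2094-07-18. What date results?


Start: 2094-07-18, add 92 days
July 2094 has 31 days: 31 - 18 = 13 days to July 31 -> 79 left
August 2094 has 31 days -> 48 left
September 2094 has 30 days -> 18 left
October 2094: 18 <= 31 -> lands on October 18

Result: 2094-10-18


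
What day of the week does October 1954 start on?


Target: October 1, 1954
Anchor: Jan 1, 1954. With p = 1954 - 1 = 1953: (p + p//4 - p//100 + p//400) mod 7 = (1953 + 488 - 19 + 4) mod 7 = 2426 mod 7 = 4 -> Friday (Mon=0 ... Sun=6)
Days before October (Jan-Sep): 273 days
Weekday index = (4 + 273) mod 7 = 4

Friday


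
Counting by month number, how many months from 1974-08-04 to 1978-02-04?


From August 1974 to February 1978
4 years * 12 = 48 months, minus 6 months = 42

42 months


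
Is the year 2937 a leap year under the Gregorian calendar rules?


Gregorian leap year rule: divisible by 4, but not by 100, unless also by 400.
2937 is not divisible by 4 -> not a leap year

No


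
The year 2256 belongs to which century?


Century = (year - 1) // 100 + 1
= (2256 - 1) // 100 + 1
= 2255 // 100 + 1
= 22 + 1

23rd century


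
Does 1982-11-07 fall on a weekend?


Anchor: Jan 1, 1982. With p = 1982 - 1 = 1981: (p + p//4 - p//100 + p//400) mod 7 = (1981 + 495 - 19 + 4) mod 7 = 2461 mod 7 = 4 -> Friday (Mon=0 ... Sun=6)
Day of year: 311; offset = 310
Weekday index = (4 + 310) mod 7 = 6 -> Sunday
Weekend days: Saturday, Sunday

Yes


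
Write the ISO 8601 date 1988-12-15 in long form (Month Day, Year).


ISO 1988-12-15 parses as year=1988, month=12, day=15
Month 12 -> December

December 15, 1988


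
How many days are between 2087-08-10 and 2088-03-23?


From 2087-08-10 to 2088-03-23
2087-08-10: days before August = 31 + 28 + 31 + 30 + 31 + 30 + 31 = 212 (2087 is not a leap year); day of year = 212 + 10 = 222
2088-03-23: days before March = 31 + 29 = 60 (2088 is a leap year); day of year = 60 + 23 = 83
Rest of 2087: 365 - 222 = 143
Total = 143 + 83 = 226

226 days


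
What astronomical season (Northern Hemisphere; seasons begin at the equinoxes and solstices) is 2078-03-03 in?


Date: March 3
Astronomical Winter (approx.; exact equinox/solstice day varies by year): December 21 to March 19
March 3 falls within the Winter window

Winter


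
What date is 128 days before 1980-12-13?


Start: 1980-12-13, subtract 128 days
Back 13 days from December 13 reaches November 30, 1980 -> 115 left
November 1980 has 30 days -> back to October 31, 1980 -> 85 left
October 1980 has 31 days -> back to September 30, 1980 -> 54 left
September 1980 has 30 days -> back to August 31, 1980 -> 24 left
August 1980: 31 - 24 = 7 -> lands on August 7

Result: 1980-08-07


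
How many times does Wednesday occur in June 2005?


June 2005 has 30 days
Anchor: Jan 1, 2005. With p = 2005 - 1 = 2004: (p + p//4 - p//100 + p//400) mod 7 = (2004 + 501 - 20 + 5) mod 7 = 2490 mod 7 = 5 -> Saturday (Mon=0 ... Sun=6)
Days before June (Jan-May): 151; June 1 index = (5 + 151) mod 7 = 2 -> Wednesday
First Wednesday is June 1
Wednesdays: 1, 8, 15, 22, 29

5 Wednesdays


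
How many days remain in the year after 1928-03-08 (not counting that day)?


Day of year: 68 of 366
Remaining = 366 - 68

298 days


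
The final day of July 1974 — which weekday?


July 1974 has 31 days
Anchor: Jan 1, 1974. With p = 1974 - 1 = 1973: (p + p//4 - p//100 + p//400) mod 7 = (1973 + 493 - 19 + 4) mod 7 = 2451 mod 7 = 1 -> Tuesday (Mon=0 ... Sun=6)
Days before July (Jan-Jun): 181; July 1 index = (1 + 181) mod 7 = 0 -> Monday
Last day offset: 31 - 1 = 30 days
Weekday index = (0 + 30) mod 7 = 2

Wednesday, July 31


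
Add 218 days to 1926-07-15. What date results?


Start: 1926-07-15, add 218 days
July 1926 has 31 days: 31 - 15 = 16 days to July 31 -> 202 left
August 1926 has 31 days -> 171 left
September 1926 has 30 days -> 141 left
October 1926 has 31 days -> 110 left
November 1926 has 30 days -> 80 left
December 1926 has 31 days -> 49 left
January 1927 has 31 days -> 18 left
February 1927: 18 <= 28 -> lands on February 18

Result: 1927-02-18


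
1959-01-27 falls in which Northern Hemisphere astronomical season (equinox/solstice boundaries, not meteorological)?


Date: January 27
Astronomical Winter (approx.; exact equinox/solstice day varies by year): December 21 to March 19
January 27 falls within the Winter window

Winter


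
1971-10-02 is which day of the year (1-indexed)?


Date: October 2, 1971
Days in months 1 through 9: 273
Plus 2 days in October

Day of year: 275


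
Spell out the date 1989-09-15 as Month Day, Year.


ISO 1989-09-15 parses as year=1989, month=09, day=15
Month 9 -> September

September 15, 1989


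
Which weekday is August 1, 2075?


Target: August 1, 2075
Anchor: Jan 1, 2075. With p = 2075 - 1 = 2074: (p + p//4 - p//100 + p//400) mod 7 = (2074 + 518 - 20 + 5) mod 7 = 2577 mod 7 = 1 -> Tuesday (Mon=0 ... Sun=6)
Days before August (Jan-Jul): 212 days
Weekday index = (1 + 212) mod 7 = 3

Thursday


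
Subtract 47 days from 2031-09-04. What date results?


Start: 2031-09-04, subtract 47 days
Back 4 days from September 4 reaches August 31, 2031 -> 43 left
August 2031 has 31 days -> back to July 31, 2031 -> 12 left
July 2031: 31 - 12 = 19 -> lands on July 19

Result: 2031-07-19


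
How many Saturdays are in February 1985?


February 1985 has 28 days
Anchor: Jan 1, 1985. With p = 1985 - 1 = 1984: (p + p//4 - p//100 + p//400) mod 7 = (1984 + 496 - 19 + 4) mod 7 = 2465 mod 7 = 1 -> Tuesday (Mon=0 ... Sun=6)
Days before February (Jan): 31; February 1 index = (1 + 31) mod 7 = 4 -> Friday
First Saturday is February 2
Saturdays: 2, 9, 16, 23

4 Saturdays


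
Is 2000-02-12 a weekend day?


Anchor: Jan 1, 2000. With p = 2000 - 1 = 1999: (p + p//4 - p//100 + p//400) mod 7 = (1999 + 499 - 19 + 4) mod 7 = 2483 mod 7 = 5 -> Saturday (Mon=0 ... Sun=6)
Day of year: 43; offset = 42
Weekday index = (5 + 42) mod 7 = 5 -> Saturday
Weekend days: Saturday, Sunday

Yes


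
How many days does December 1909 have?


December 1909

31 days


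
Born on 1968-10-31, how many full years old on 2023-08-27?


Birth: 1968-10-31
Reference: 2023-08-27
Year difference: 2023 - 1968 = 55
Birthday not yet reached in 2023, subtract 1

54 years old


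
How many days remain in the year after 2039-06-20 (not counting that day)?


Day of year: 171 of 365
Remaining = 365 - 171

194 days


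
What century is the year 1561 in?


Century = (year - 1) // 100 + 1
= (1561 - 1) // 100 + 1
= 1560 // 100 + 1
= 15 + 1

16th century


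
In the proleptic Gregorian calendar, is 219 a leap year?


Gregorian leap year rule: divisible by 4, but not by 100, unless also by 400.
219 is not divisible by 4 -> not a leap year

No


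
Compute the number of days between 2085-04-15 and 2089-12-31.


From 2085-04-15 to 2089-12-31
2085-04-15: days before April = 31 + 28 + 31 = 90 (2085 is not a leap year); day of year = 90 + 15 = 105
2089-12-31: days before December = 31 + 28 + 31 + 30 + 31 + 30 + 31 + 31 + 30 + 31 + 30 = 334 (2089 is not a leap year); day of year = 334 + 31 = 365
Rest of 2085: 365 - 105 = 260
Full years 2086 (365), 2087 (365), 2088 (366): 1096
Total = 260 + 1096 + 365 = 1721

1721 days


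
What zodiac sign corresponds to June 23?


Date: June 23
Conventional tropical zodiac dates: Cancer from June 21 onward; Leo starts July 23
June 23 falls within the Cancer range

Cancer


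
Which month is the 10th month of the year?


Month 10 of 12

October


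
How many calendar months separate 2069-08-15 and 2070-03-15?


From August 2069 to March 2070
1 year * 12 = 12 months, minus 5 months = 7

7 months


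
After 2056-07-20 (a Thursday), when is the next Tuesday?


Current: Thursday
Target: Tuesday
Days ahead: 5

Next Tuesday: 2056-07-25


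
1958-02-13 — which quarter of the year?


Month: February (month 2)
Q1: Jan-Mar, Q2: Apr-Jun, Q3: Jul-Sep, Q4: Oct-Dec

Q1


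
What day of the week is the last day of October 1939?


October 1939 has 31 days
Anchor: Jan 1, 1939. With p = 1939 - 1 = 1938: (p + p//4 - p//100 + p//400) mod 7 = (1938 + 484 - 19 + 4) mod 7 = 2407 mod 7 = 6 -> Sunday (Mon=0 ... Sun=6)
Days before October (Jan-Sep): 273; October 1 index = (6 + 273) mod 7 = 6 -> Sunday
Last day offset: 31 - 1 = 30 days
Weekday index = (6 + 30) mod 7 = 1

Tuesday, October 31


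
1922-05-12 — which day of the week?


Date: May 12, 1922
Anchor: Jan 1, 1922. With p = 1922 - 1 = 1921: (p + p//4 - p//100 + p//400) mod 7 = (1921 + 480 - 19 + 4) mod 7 = 2386 mod 7 = 6 -> Sunday (Mon=0 ... Sun=6)
Days before May (Jan-Apr): 120; offset = 120 + 12 - 1 = 131
Weekday index = (6 + 131) mod 7 = 4

Day of the week: Friday


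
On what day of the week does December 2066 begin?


Target: December 1, 2066
Anchor: Jan 1, 2066. With p = 2066 - 1 = 2065: (p + p//4 - p//100 + p//400) mod 7 = (2065 + 516 - 20 + 5) mod 7 = 2566 mod 7 = 4 -> Friday (Mon=0 ... Sun=6)
Days before December (Jan-Nov): 334 days
Weekday index = (4 + 334) mod 7 = 2

Wednesday


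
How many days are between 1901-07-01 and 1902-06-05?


From 1901-07-01 to 1902-06-05
1901-07-01: days before July = 31 + 28 + 31 + 30 + 31 + 30 = 181 (1901 is not a leap year); day of year = 181 + 1 = 182
1902-06-05: days before June = 31 + 28 + 31 + 30 + 31 = 151 (1902 is not a leap year); day of year = 151 + 5 = 156
Rest of 1901: 365 - 182 = 183
Total = 183 + 156 = 339

339 days


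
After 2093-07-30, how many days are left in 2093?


Day of year: 211 of 365
Remaining = 365 - 211

154 days


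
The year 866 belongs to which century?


Century = (year - 1) // 100 + 1
= (866 - 1) // 100 + 1
= 865 // 100 + 1
= 8 + 1

9th century


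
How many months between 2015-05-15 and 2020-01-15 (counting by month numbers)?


From May 2015 to January 2020
5 years * 12 = 60 months, minus 4 months = 56

56 months


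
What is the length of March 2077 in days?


March 2077

31 days


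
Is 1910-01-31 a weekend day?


Anchor: Jan 1, 1910. With p = 1910 - 1 = 1909: (p + p//4 - p//100 + p//400) mod 7 = (1909 + 477 - 19 + 4) mod 7 = 2371 mod 7 = 5 -> Saturday (Mon=0 ... Sun=6)
Day of year: 31; offset = 30
Weekday index = (5 + 30) mod 7 = 0 -> Monday
Weekend days: Saturday, Sunday

No


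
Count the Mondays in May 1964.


May 1964 has 31 days
Anchor: Jan 1, 1964. With p = 1964 - 1 = 1963: (p + p//4 - p//100 + p//400) mod 7 = (1963 + 490 - 19 + 4) mod 7 = 2438 mod 7 = 2 -> Wednesday (Mon=0 ... Sun=6)
Days before May (Jan-Apr): 121; May 1 index = (2 + 121) mod 7 = 4 -> Friday
First Monday is May 4
Mondays: 4, 11, 18, 25

4 Mondays


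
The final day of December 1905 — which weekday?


December 1905 has 31 days
Anchor: Jan 1, 1905. With p = 1905 - 1 = 1904: (p + p//4 - p//100 + p//400) mod 7 = (1904 + 476 - 19 + 4) mod 7 = 2365 mod 7 = 6 -> Sunday (Mon=0 ... Sun=6)
Days before December (Jan-Nov): 334; December 1 index = (6 + 334) mod 7 = 4 -> Friday
Last day offset: 31 - 1 = 30 days
Weekday index = (4 + 30) mod 7 = 6

Sunday, December 31


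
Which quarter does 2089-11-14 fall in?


Month: November (month 11)
Q1: Jan-Mar, Q2: Apr-Jun, Q3: Jul-Sep, Q4: Oct-Dec

Q4


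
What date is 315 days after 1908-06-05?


Start: 1908-06-05, add 315 days
June 1908 has 30 days: 30 - 5 = 25 days to June 30 -> 290 left
July 1908 has 31 days -> 259 left
August 1908 has 31 days -> 228 left
September 1908 has 30 days -> 198 left
October 1908 has 31 days -> 167 left
November 1908 has 30 days -> 137 left
December 1908 has 31 days -> 106 left
January 1909 has 31 days -> 75 left
February 1909 has 28 days -> 47 left
March 1909 has 31 days -> 16 left
April 1909: 16 <= 30 -> lands on April 16

Result: 1909-04-16


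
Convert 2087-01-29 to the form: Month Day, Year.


ISO 2087-01-29 parses as year=2087, month=01, day=29
Month 1 -> January

January 29, 2087


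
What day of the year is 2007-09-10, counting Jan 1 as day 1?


Date: September 10, 2007
Days in months 1 through 8: 243
Plus 10 days in September

Day of year: 253


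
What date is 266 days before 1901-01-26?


Start: 1901-01-26, subtract 266 days
Back 26 days from January 26 reaches December 31, 1900 -> 240 left
December 1900 has 31 days -> back to November 30, 1900 -> 209 left
November 1900 has 30 days -> back to October 31, 1900 -> 179 left
October 1900 has 31 days -> back to September 30, 1900 -> 148 left
September 1900 has 30 days -> back to August 31, 1900 -> 118 left
August 1900 has 31 days -> back to July 31, 1900 -> 87 left
July 1900 has 31 days -> back to June 30, 1900 -> 56 left
June 1900 has 30 days -> back to May 31, 1900 -> 26 left
May 1900: 31 - 26 = 5 -> lands on May 5

Result: 1900-05-05


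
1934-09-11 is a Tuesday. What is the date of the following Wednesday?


Current: Tuesday
Target: Wednesday
Days ahead: 1

Next Wednesday: 1934-09-12


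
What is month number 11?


Month 11 of 12

November


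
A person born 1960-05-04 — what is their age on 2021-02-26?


Birth: 1960-05-04
Reference: 2021-02-26
Year difference: 2021 - 1960 = 61
Birthday not yet reached in 2021, subtract 1

60 years old


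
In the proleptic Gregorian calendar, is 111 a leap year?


Gregorian leap year rule: divisible by 4, but not by 100, unless also by 400.
111 is not divisible by 4 -> not a leap year

No


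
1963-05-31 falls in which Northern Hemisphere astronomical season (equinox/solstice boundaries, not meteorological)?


Date: May 31
Astronomical Spring (approx.; exact equinox/solstice day varies by year): March 20 to June 20
May 31 falls within the Spring window

Spring


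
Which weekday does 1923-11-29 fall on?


Date: November 29, 1923
Anchor: Jan 1, 1923. With p = 1923 - 1 = 1922: (p + p//4 - p//100 + p//400) mod 7 = (1922 + 480 - 19 + 4) mod 7 = 2387 mod 7 = 0 -> Monday (Mon=0 ... Sun=6)
Days before November (Jan-Oct): 304; offset = 304 + 29 - 1 = 332
Weekday index = (0 + 332) mod 7 = 3

Day of the week: Thursday


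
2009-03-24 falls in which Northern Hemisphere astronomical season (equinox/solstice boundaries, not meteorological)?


Date: March 24
Astronomical Spring (approx.; exact equinox/solstice day varies by year): March 20 to June 20
March 24 falls within the Spring window

Spring


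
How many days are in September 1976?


September 1976

30 days


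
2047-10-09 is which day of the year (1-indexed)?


Date: October 9, 2047
Days in months 1 through 9: 273
Plus 9 days in October

Day of year: 282


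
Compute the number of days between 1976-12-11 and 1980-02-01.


From 1976-12-11 to 1980-02-01
1976-12-11: days before December = 31 + 29 + 31 + 30 + 31 + 30 + 31 + 31 + 30 + 31 + 30 = 335 (1976 is a leap year); day of year = 335 + 11 = 346
1980-02-01: days before February = 31; day of year = 31 + 1 = 32
Rest of 1976: 366 - 346 = 20
Full years 1977 (365), 1978 (365), 1979 (365): 1095
Total = 20 + 1095 + 32 = 1147

1147 days


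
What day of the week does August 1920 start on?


Target: August 1, 1920
Anchor: Jan 1, 1920. With p = 1920 - 1 = 1919: (p + p//4 - p//100 + p//400) mod 7 = (1919 + 479 - 19 + 4) mod 7 = 2383 mod 7 = 3 -> Thursday (Mon=0 ... Sun=6)
Days before August (Jan-Jul): 213 days
Weekday index = (3 + 213) mod 7 = 6

Sunday


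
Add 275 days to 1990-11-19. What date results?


Start: 1990-11-19, add 275 days
November 1990 has 30 days: 30 - 19 = 11 days to November 30 -> 264 left
December 1990 has 31 days -> 233 left
January 1991 has 31 days -> 202 left
February 1991 has 28 days -> 174 left
March 1991 has 31 days -> 143 left
April 1991 has 30 days -> 113 left
May 1991 has 31 days -> 82 left
June 1991 has 30 days -> 52 left
July 1991 has 31 days -> 21 left
August 1991: 21 <= 31 -> lands on August 21

Result: 1991-08-21


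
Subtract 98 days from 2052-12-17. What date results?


Start: 2052-12-17, subtract 98 days
Back 17 days from December 17 reaches November 30, 2052 -> 81 left
November 2052 has 30 days -> back to October 31, 2052 -> 51 left
October 2052 has 31 days -> back to September 30, 2052 -> 20 left
September 2052: 30 - 20 = 10 -> lands on September 10

Result: 2052-09-10


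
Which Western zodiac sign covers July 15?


Date: July 15
Conventional tropical zodiac dates: Cancer from June 21 onward; Leo starts July 23
July 15 falls within the Cancer range

Cancer


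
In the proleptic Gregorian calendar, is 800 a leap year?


Gregorian leap year rule: divisible by 4, but not by 100, unless also by 400.
800 is divisible by 400 -> leap year

Yes


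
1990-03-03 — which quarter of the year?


Month: March (month 3)
Q1: Jan-Mar, Q2: Apr-Jun, Q3: Jul-Sep, Q4: Oct-Dec

Q1


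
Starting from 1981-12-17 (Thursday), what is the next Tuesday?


Current: Thursday
Target: Tuesday
Days ahead: 5

Next Tuesday: 1981-12-22


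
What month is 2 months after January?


January is month 1
1 + 2 = 3

March


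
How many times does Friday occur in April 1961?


April 1961 has 30 days
Anchor: Jan 1, 1961. With p = 1961 - 1 = 1960: (p + p//4 - p//100 + p//400) mod 7 = (1960 + 490 - 19 + 4) mod 7 = 2435 mod 7 = 6 -> Sunday (Mon=0 ... Sun=6)
Days before April (Jan-Mar): 90; April 1 index = (6 + 90) mod 7 = 5 -> Saturday
First Friday is April 7
Fridays: 7, 14, 21, 28

4 Fridays


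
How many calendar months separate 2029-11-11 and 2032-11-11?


From November 2029 to November 2032
3 years * 12 = 36 months = 36

36 months


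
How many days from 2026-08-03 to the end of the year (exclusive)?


Day of year: 215 of 365
Remaining = 365 - 215

150 days


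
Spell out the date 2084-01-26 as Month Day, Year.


ISO 2084-01-26 parses as year=2084, month=01, day=26
Month 1 -> January

January 26, 2084


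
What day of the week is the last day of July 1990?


July 1990 has 31 days
Anchor: Jan 1, 1990. With p = 1990 - 1 = 1989: (p + p//4 - p//100 + p//400) mod 7 = (1989 + 497 - 19 + 4) mod 7 = 2471 mod 7 = 0 -> Monday (Mon=0 ... Sun=6)
Days before July (Jan-Jun): 181; July 1 index = (0 + 181) mod 7 = 6 -> Sunday
Last day offset: 31 - 1 = 30 days
Weekday index = (6 + 30) mod 7 = 1

Tuesday, July 31


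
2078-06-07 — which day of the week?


Date: June 7, 2078
Anchor: Jan 1, 2078. With p = 2078 - 1 = 2077: (p + p//4 - p//100 + p//400) mod 7 = (2077 + 519 - 20 + 5) mod 7 = 2581 mod 7 = 5 -> Saturday (Mon=0 ... Sun=6)
Days before June (Jan-May): 151; offset = 151 + 7 - 1 = 157
Weekday index = (5 + 157) mod 7 = 1

Day of the week: Tuesday


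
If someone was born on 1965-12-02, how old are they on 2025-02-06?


Birth: 1965-12-02
Reference: 2025-02-06
Year difference: 2025 - 1965 = 60
Birthday not yet reached in 2025, subtract 1

59 years old


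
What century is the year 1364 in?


Century = (year - 1) // 100 + 1
= (1364 - 1) // 100 + 1
= 1363 // 100 + 1
= 13 + 1

14th century


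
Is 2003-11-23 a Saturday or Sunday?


Anchor: Jan 1, 2003. With p = 2003 - 1 = 2002: (p + p//4 - p//100 + p//400) mod 7 = (2002 + 500 - 20 + 5) mod 7 = 2487 mod 7 = 2 -> Wednesday (Mon=0 ... Sun=6)
Day of year: 327; offset = 326
Weekday index = (2 + 326) mod 7 = 6 -> Sunday
Weekend days: Saturday, Sunday

Yes


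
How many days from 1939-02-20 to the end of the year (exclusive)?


Day of year: 51 of 365
Remaining = 365 - 51

314 days


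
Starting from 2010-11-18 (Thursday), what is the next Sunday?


Current: Thursday
Target: Sunday
Days ahead: 3

Next Sunday: 2010-11-21


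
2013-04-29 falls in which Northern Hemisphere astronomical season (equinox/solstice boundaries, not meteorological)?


Date: April 29
Astronomical Spring (approx.; exact equinox/solstice day varies by year): March 20 to June 20
April 29 falls within the Spring window

Spring


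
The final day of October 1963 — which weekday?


October 1963 has 31 days
Anchor: Jan 1, 1963. With p = 1963 - 1 = 1962: (p + p//4 - p//100 + p//400) mod 7 = (1962 + 490 - 19 + 4) mod 7 = 2437 mod 7 = 1 -> Tuesday (Mon=0 ... Sun=6)
Days before October (Jan-Sep): 273; October 1 index = (1 + 273) mod 7 = 1 -> Tuesday
Last day offset: 31 - 1 = 30 days
Weekday index = (1 + 30) mod 7 = 3

Thursday, October 31


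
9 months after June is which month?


June is month 6
6 + 9 = 15; wrap: 15 - 12 = 3

March


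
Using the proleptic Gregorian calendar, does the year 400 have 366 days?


Gregorian leap year rule: divisible by 4, but not by 100, unless also by 400.
400 is divisible by 400 -> leap year

Yes


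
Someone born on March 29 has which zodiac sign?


Date: March 29
Conventional tropical zodiac dates: Aries from March 21 onward; Taurus starts April 20
March 29 falls within the Aries range

Aries


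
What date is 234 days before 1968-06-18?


Start: 1968-06-18, subtract 234 days
Back 18 days from June 18 reaches May 31, 1968 -> 216 left
May 1968 has 31 days -> back to April 30, 1968 -> 185 left
April 1968 has 30 days -> back to March 31, 1968 -> 155 left
March 1968 has 31 days -> back to February 29, 1968 -> 124 left
February 1968 has 29 days -> back to January 31, 1968 -> 95 left
January 1968 has 31 days -> back to December 31, 1967 -> 64 left
December 1967 has 31 days -> back to November 30, 1967 -> 33 left
November 1967 has 30 days -> back to October 31, 1967 -> 3 left
October 1967: 31 - 3 = 28 -> lands on October 28

Result: 1967-10-28


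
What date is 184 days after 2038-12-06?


Start: 2038-12-06, add 184 days
December 2038 has 31 days: 31 - 6 = 25 days to December 31 -> 159 left
January 2039 has 31 days -> 128 left
February 2039 has 28 days -> 100 left
March 2039 has 31 days -> 69 left
April 2039 has 30 days -> 39 left
May 2039 has 31 days -> 8 left
June 2039: 8 <= 30 -> lands on June 8

Result: 2039-06-08


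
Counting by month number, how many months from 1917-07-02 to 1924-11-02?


From July 1917 to November 1924
7 years * 12 = 84 months, plus 4 months = 88

88 months


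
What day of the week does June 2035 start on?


Target: June 1, 2035
Anchor: Jan 1, 2035. With p = 2035 - 1 = 2034: (p + p//4 - p//100 + p//400) mod 7 = (2034 + 508 - 20 + 5) mod 7 = 2527 mod 7 = 0 -> Monday (Mon=0 ... Sun=6)
Days before June (Jan-May): 151 days
Weekday index = (0 + 151) mod 7 = 4

Friday


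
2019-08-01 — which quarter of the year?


Month: August (month 8)
Q1: Jan-Mar, Q2: Apr-Jun, Q3: Jul-Sep, Q4: Oct-Dec

Q3


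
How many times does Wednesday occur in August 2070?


August 2070 has 31 days
Anchor: Jan 1, 2070. With p = 2070 - 1 = 2069: (p + p//4 - p//100 + p//400) mod 7 = (2069 + 517 - 20 + 5) mod 7 = 2571 mod 7 = 2 -> Wednesday (Mon=0 ... Sun=6)
Days before August (Jan-Jul): 212; August 1 index = (2 + 212) mod 7 = 4 -> Friday
First Wednesday is August 6
Wednesdays: 6, 13, 20, 27

4 Wednesdays


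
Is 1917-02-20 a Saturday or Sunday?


Anchor: Jan 1, 1917. With p = 1917 - 1 = 1916: (p + p//4 - p//100 + p//400) mod 7 = (1916 + 479 - 19 + 4) mod 7 = 2380 mod 7 = 0 -> Monday (Mon=0 ... Sun=6)
Day of year: 51; offset = 50
Weekday index = (0 + 50) mod 7 = 1 -> Tuesday
Weekend days: Saturday, Sunday

No


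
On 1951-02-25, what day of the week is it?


Date: February 25, 1951
Anchor: Jan 1, 1951. With p = 1951 - 1 = 1950: (p + p//4 - p//100 + p//400) mod 7 = (1950 + 487 - 19 + 4) mod 7 = 2422 mod 7 = 0 -> Monday (Mon=0 ... Sun=6)
Days before February (Jan): 31; offset = 31 + 25 - 1 = 55
Weekday index = (0 + 55) mod 7 = 6

Day of the week: Sunday


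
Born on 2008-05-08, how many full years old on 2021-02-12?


Birth: 2008-05-08
Reference: 2021-02-12
Year difference: 2021 - 2008 = 13
Birthday not yet reached in 2021, subtract 1

12 years old


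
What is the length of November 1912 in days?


November 1912

30 days


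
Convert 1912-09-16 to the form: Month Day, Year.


ISO 1912-09-16 parses as year=1912, month=09, day=16
Month 9 -> September

September 16, 1912


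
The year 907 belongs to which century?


Century = (year - 1) // 100 + 1
= (907 - 1) // 100 + 1
= 906 // 100 + 1
= 9 + 1

10th century


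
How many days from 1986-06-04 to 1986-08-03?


From 1986-06-04 to 1986-08-03
1986-06-04: days before June = 31 + 28 + 31 + 30 + 31 = 151 (1986 is not a leap year); day of year = 151 + 4 = 155
1986-08-03: days before August = 31 + 28 + 31 + 30 + 31 + 30 + 31 = 212 (1986 is not a leap year); day of year = 212 + 3 = 215
Same year: 215 - 155 = 60

60 days


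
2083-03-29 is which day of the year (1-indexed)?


Date: March 29, 2083
Days in months 1 through 2: 59
Plus 29 days in March

Day of year: 88


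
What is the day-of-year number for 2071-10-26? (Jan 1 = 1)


Date: October 26, 2071
Days in months 1 through 9: 273
Plus 26 days in October

Day of year: 299


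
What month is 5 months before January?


January is month 1
1 - 5 = -4; wrap: -4 + 12 = 8

August


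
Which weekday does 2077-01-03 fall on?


Date: January 3, 2077
Anchor: Jan 1, 2077. With p = 2077 - 1 = 2076: (p + p//4 - p//100 + p//400) mod 7 = (2076 + 519 - 20 + 5) mod 7 = 2580 mod 7 = 4 -> Friday (Mon=0 ... Sun=6)
Days into year = 3 - 1 = 2
Weekday index = (4 + 2) mod 7 = 6

Day of the week: Sunday


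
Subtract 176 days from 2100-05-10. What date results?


Start: 2100-05-10, subtract 176 days
Back 10 days from May 10 reaches April 30, 2100 -> 166 left
April 2100 has 30 days -> back to March 31, 2100 -> 136 left
March 2100 has 31 days -> back to February 28, 2100 -> 105 left
February 2100 has 28 days -> back to January 31, 2100 -> 77 left
January 2100 has 31 days -> back to December 31, 2099 -> 46 left
December 2099 has 31 days -> back to November 30, 2099 -> 15 left
November 2099: 30 - 15 = 15 -> lands on November 15

Result: 2099-11-15


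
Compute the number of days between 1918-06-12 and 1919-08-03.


From 1918-06-12 to 1919-08-03
1918-06-12: days before June = 31 + 28 + 31 + 30 + 31 = 151 (1918 is not a leap year); day of year = 151 + 12 = 163
1919-08-03: days before August = 31 + 28 + 31 + 30 + 31 + 30 + 31 = 212 (1919 is not a leap year); day of year = 212 + 3 = 215
Rest of 1918: 365 - 163 = 202
Total = 202 + 215 = 417

417 days


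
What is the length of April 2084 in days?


April 2084

30 days


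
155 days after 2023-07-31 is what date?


Start: 2023-07-31, add 155 days
July 31 is the last day of July 2023 -> 155 left
August 2023 has 31 days -> 124 left
September 2023 has 30 days -> 94 left
October 2023 has 31 days -> 63 left
November 2023 has 30 days -> 33 left
December 2023 has 31 days -> 2 left
January 2024: 2 <= 31 -> lands on January 2

Result: 2024-01-02


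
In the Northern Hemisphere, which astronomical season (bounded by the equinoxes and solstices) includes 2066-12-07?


Date: December 7
Astronomical Autumn (approx.; exact equinox/solstice day varies by year): September 22 to December 20
December 7 falls within the Autumn window

Autumn


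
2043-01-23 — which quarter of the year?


Month: January (month 1)
Q1: Jan-Mar, Q2: Apr-Jun, Q3: Jul-Sep, Q4: Oct-Dec

Q1


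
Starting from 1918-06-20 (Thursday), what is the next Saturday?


Current: Thursday
Target: Saturday
Days ahead: 2

Next Saturday: 1918-06-22


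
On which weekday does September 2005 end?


September 2005 has 30 days
Anchor: Jan 1, 2005. With p = 2005 - 1 = 2004: (p + p//4 - p//100 + p//400) mod 7 = (2004 + 501 - 20 + 5) mod 7 = 2490 mod 7 = 5 -> Saturday (Mon=0 ... Sun=6)
Days before September (Jan-Aug): 243; September 1 index = (5 + 243) mod 7 = 3 -> Thursday
Last day offset: 30 - 1 = 29 days
Weekday index = (3 + 29) mod 7 = 4

Friday, September 30


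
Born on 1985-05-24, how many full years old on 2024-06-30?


Birth: 1985-05-24
Reference: 2024-06-30
Year difference: 2024 - 1985 = 39

39 years old


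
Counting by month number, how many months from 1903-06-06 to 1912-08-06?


From June 1903 to August 1912
9 years * 12 = 108 months, plus 2 months = 110

110 months


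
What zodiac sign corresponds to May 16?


Date: May 16
Conventional tropical zodiac dates: Taurus from April 20 onward; Gemini starts May 21
May 16 falls within the Taurus range

Taurus


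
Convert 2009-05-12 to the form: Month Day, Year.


ISO 2009-05-12 parses as year=2009, month=05, day=12
Month 5 -> May

May 12, 2009


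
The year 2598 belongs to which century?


Century = (year - 1) // 100 + 1
= (2598 - 1) // 100 + 1
= 2597 // 100 + 1
= 25 + 1

26th century


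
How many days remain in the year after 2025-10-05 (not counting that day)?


Day of year: 278 of 365
Remaining = 365 - 278

87 days


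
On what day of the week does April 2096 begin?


Target: April 1, 2096
Anchor: Jan 1, 2096. With p = 2096 - 1 = 2095: (p + p//4 - p//100 + p//400) mod 7 = (2095 + 523 - 20 + 5) mod 7 = 2603 mod 7 = 6 -> Sunday (Mon=0 ... Sun=6)
Days before April (Jan-Mar): 91 days
Weekday index = (6 + 91) mod 7 = 6

Sunday


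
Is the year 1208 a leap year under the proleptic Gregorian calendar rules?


Gregorian leap year rule: divisible by 4, but not by 100, unless also by 400.
1208 is divisible by 4 but not 100 -> leap year

Yes


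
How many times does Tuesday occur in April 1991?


April 1991 has 30 days
Anchor: Jan 1, 1991. With p = 1991 - 1 = 1990: (p + p//4 - p//100 + p//400) mod 7 = (1990 + 497 - 19 + 4) mod 7 = 2472 mod 7 = 1 -> Tuesday (Mon=0 ... Sun=6)
Days before April (Jan-Mar): 90; April 1 index = (1 + 90) mod 7 = 0 -> Monday
First Tuesday is April 2
Tuesdays: 2, 9, 16, 23, 30

5 Tuesdays


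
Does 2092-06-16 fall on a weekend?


Anchor: Jan 1, 2092. With p = 2092 - 1 = 2091: (p + p//4 - p//100 + p//400) mod 7 = (2091 + 522 - 20 + 5) mod 7 = 2598 mod 7 = 1 -> Tuesday (Mon=0 ... Sun=6)
Day of year: 168; offset = 167
Weekday index = (1 + 167) mod 7 = 0 -> Monday
Weekend days: Saturday, Sunday

No


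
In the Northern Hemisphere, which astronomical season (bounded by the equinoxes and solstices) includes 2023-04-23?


Date: April 23
Astronomical Spring (approx.; exact equinox/solstice day varies by year): March 20 to June 20
April 23 falls within the Spring window

Spring


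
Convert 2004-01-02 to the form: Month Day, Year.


ISO 2004-01-02 parses as year=2004, month=01, day=02
Month 1 -> January

January 2, 2004


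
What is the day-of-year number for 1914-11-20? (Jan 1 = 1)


Date: November 20, 1914
Days in months 1 through 10: 304
Plus 20 days in November

Day of year: 324


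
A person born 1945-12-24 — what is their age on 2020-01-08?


Birth: 1945-12-24
Reference: 2020-01-08
Year difference: 2020 - 1945 = 75
Birthday not yet reached in 2020, subtract 1

74 years old


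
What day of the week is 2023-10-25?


Date: October 25, 2023
Anchor: Jan 1, 2023. With p = 2023 - 1 = 2022: (p + p//4 - p//100 + p//400) mod 7 = (2022 + 505 - 20 + 5) mod 7 = 2512 mod 7 = 6 -> Sunday (Mon=0 ... Sun=6)
Days before October (Jan-Sep): 273; offset = 273 + 25 - 1 = 297
Weekday index = (6 + 297) mod 7 = 2

Day of the week: Wednesday


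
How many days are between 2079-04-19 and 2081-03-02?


From 2079-04-19 to 2081-03-02
2079-04-19: days before April = 31 + 28 + 31 = 90 (2079 is not a leap year); day of year = 90 + 19 = 109
2081-03-02: days before March = 31 + 28 = 59 (2081 is not a leap year); day of year = 59 + 2 = 61
Rest of 2079: 365 - 109 = 256
Full years 2080 (366): 366
Total = 256 + 366 + 61 = 683

683 days


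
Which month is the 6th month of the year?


Month 6 of 12

June


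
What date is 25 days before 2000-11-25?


Start: 2000-11-25, subtract 25 days
Back 25 days from November 25 reaches October 31, 2000 -> 0 left
October 2000: 31 - 0 = 31 -> lands on October 31

Result: 2000-10-31


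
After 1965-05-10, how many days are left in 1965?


Day of year: 130 of 365
Remaining = 365 - 130

235 days


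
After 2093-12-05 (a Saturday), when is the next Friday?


Current: Saturday
Target: Friday
Days ahead: 6

Next Friday: 2093-12-11


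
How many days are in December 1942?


December 1942

31 days


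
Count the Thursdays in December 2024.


December 2024 has 31 days
Anchor: Jan 1, 2024. With p = 2024 - 1 = 2023: (p + p//4 - p//100 + p//400) mod 7 = (2023 + 505 - 20 + 5) mod 7 = 2513 mod 7 = 0 -> Monday (Mon=0 ... Sun=6)
Days before December (Jan-Nov): 335; December 1 index = (0 + 335) mod 7 = 6 -> Sunday
First Thursday is December 5
Thursdays: 5, 12, 19, 26

4 Thursdays


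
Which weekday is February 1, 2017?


Target: February 1, 2017
Anchor: Jan 1, 2017. With p = 2017 - 1 = 2016: (p + p//4 - p//100 + p//400) mod 7 = (2016 + 504 - 20 + 5) mod 7 = 2505 mod 7 = 6 -> Sunday (Mon=0 ... Sun=6)
Days before February (Jan): 31 days
Weekday index = (6 + 31) mod 7 = 2

Wednesday


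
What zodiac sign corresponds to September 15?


Date: September 15
Conventional tropical zodiac dates: Virgo from August 23 onward; Libra starts September 23
September 15 falls within the Virgo range

Virgo


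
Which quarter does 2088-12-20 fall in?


Month: December (month 12)
Q1: Jan-Mar, Q2: Apr-Jun, Q3: Jul-Sep, Q4: Oct-Dec

Q4


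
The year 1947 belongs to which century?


Century = (year - 1) // 100 + 1
= (1947 - 1) // 100 + 1
= 1946 // 100 + 1
= 19 + 1

20th century


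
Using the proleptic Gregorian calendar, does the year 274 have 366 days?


Gregorian leap year rule: divisible by 4, but not by 100, unless also by 400.
274 is not divisible by 4 -> not a leap year

No


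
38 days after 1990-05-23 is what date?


Start: 1990-05-23, add 38 days
May 1990 has 31 days: 31 - 23 = 8 days to May 31 -> 30 left
June 1990: 30 <= 30 -> lands on June 30

Result: 1990-06-30


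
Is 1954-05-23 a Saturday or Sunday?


Anchor: Jan 1, 1954. With p = 1954 - 1 = 1953: (p + p//4 - p//100 + p//400) mod 7 = (1953 + 488 - 19 + 4) mod 7 = 2426 mod 7 = 4 -> Friday (Mon=0 ... Sun=6)
Day of year: 143; offset = 142
Weekday index = (4 + 142) mod 7 = 6 -> Sunday
Weekend days: Saturday, Sunday

Yes


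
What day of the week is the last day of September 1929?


September 1929 has 30 days
Anchor: Jan 1, 1929. With p = 1929 - 1 = 1928: (p + p//4 - p//100 + p//400) mod 7 = (1928 + 482 - 19 + 4) mod 7 = 2395 mod 7 = 1 -> Tuesday (Mon=0 ... Sun=6)
Days before September (Jan-Aug): 243; September 1 index = (1 + 243) mod 7 = 6 -> Sunday
Last day offset: 30 - 1 = 29 days
Weekday index = (6 + 29) mod 7 = 0

Monday, September 30


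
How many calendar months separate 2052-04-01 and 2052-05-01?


From April 2052 to May 2052
0 years * 12 = 0 months, plus 1 month = 1

1 month
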